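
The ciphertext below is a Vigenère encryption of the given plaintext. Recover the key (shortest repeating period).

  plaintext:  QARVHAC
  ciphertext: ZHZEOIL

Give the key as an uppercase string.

JHI

  i= 0: Z-Q =  9 → J
  i= 1: H-A =  7 → H
  i= 2: Z-R =  8 → I
  i= 3: E-V =  9 → J
  i= 4: O-H =  7 → H
  i= 5: I-A =  8 → I
  i= 6: L-C =  9 → J
  shifts repeat with period 3: JHI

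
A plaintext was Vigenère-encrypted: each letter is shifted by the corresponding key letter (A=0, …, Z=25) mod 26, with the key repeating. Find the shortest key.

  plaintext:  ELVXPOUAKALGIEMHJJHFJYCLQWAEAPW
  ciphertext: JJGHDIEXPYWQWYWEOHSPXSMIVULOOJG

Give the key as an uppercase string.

  i= 0: J-E =  5 → F
  i= 1: J-L = 24 → Y
  i= 2: G-V = 11 → L
  i= 3: H-X = 10 → K
  i= 4: D-P = 14 → O
  i= 5: I-O = 20 → U
  i= 6: E-U = 10 → K
  i= 7: X-A = 23 → X
  i= 8: P-K =  5 → F
  i= 9: Y-A = 24 → Y
  i=10: W-L = 11 → L
  i=11: Q-G = 10 → K
  i=12: W-I = 14 → O
  i=13: Y-E = 20 → U
  i=14: W-M = 10 → K
  i=15: E-H = 23 → X
  i=16: O-J =  5 → F
  i=17: H-J = 24 → Y
  i=18: S-H = 11 → L
  i=19: P-F = 10 → K
  i=20: X-J = 14 → O
  i=21: S-Y = 20 → U
  i=22: M-C = 10 → K
  i=23: I-L = 23 → X
  i=24: V-Q =  5 → F
  i=25: U-W = 24 → Y
  i=26: L-A = 11 → L
  i=27: O-E = 10 → K
  i=28: O-A = 14 → O
  i=29: J-P = 20 → U
  i=30: G-W = 10 → K
  shifts repeat with period 8: FYLKOUKX

FYLKOUKX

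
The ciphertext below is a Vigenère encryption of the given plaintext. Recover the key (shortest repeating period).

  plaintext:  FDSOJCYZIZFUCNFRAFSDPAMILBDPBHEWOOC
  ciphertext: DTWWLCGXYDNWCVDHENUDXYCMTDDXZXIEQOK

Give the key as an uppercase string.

  i= 0: D-F = 24 → Y
  i= 1: T-D = 16 → Q
  i= 2: W-S =  4 → E
  i= 3: W-O =  8 → I
  i= 4: L-J =  2 → C
  i= 5: C-C =  0 → A
  i= 6: G-Y =  8 → I
  i= 7: X-Z = 24 → Y
  i= 8: Y-I = 16 → Q
  i= 9: D-Z =  4 → E
  i=10: N-F =  8 → I
  i=11: W-U =  2 → C
  i=12: C-C =  0 → A
  i=13: V-N =  8 → I
  i=14: D-F = 24 → Y
  i=15: H-R = 16 → Q
  i=16: E-A =  4 → E
  i=17: N-F =  8 → I
  i=18: U-S =  2 → C
  i=19: D-D =  0 → A
  i=20: X-P =  8 → I
  i=21: Y-A = 24 → Y
  i=22: C-M = 16 → Q
  i=23: M-I =  4 → E
  i=24: T-L =  8 → I
  i=25: D-B =  2 → C
  i=26: D-D =  0 → A
  i=27: X-P =  8 → I
  i=28: Z-B = 24 → Y
  i=29: X-H = 16 → Q
  i=30: I-E =  4 → E
  i=31: E-W =  8 → I
  i=32: Q-O =  2 → C
  i=33: O-O =  0 → A
  i=34: K-C =  8 → I
  shifts repeat with period 7: YQEICAI

YQEICAI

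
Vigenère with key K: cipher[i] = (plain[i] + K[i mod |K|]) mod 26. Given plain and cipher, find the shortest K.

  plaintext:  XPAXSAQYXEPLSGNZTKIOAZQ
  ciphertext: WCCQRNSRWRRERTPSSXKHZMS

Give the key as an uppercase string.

  i= 0: W-X = 25 → Z
  i= 1: C-P = 13 → N
  i= 2: C-A =  2 → C
  i= 3: Q-X = 19 → T
  i= 4: R-S = 25 → Z
  i= 5: N-A = 13 → N
  i= 6: S-Q =  2 → C
  i= 7: R-Y = 19 → T
  i= 8: W-X = 25 → Z
  i= 9: R-E = 13 → N
  i=10: R-P =  2 → C
  i=11: E-L = 19 → T
  i=12: R-S = 25 → Z
  i=13: T-G = 13 → N
  i=14: P-N =  2 → C
  i=15: S-Z = 19 → T
  i=16: S-T = 25 → Z
  i=17: X-K = 13 → N
  i=18: K-I =  2 → C
  i=19: H-O = 19 → T
  i=20: Z-A = 25 → Z
  i=21: M-Z = 13 → N
  i=22: S-Q =  2 → C
  shifts repeat with period 4: ZNCT

ZNCT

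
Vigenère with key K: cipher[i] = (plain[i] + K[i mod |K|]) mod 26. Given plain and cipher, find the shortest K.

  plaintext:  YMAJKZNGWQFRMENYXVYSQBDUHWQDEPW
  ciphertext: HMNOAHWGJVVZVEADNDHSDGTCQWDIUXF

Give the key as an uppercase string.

JANFQI

  i= 0: H-Y =  9 → J
  i= 1: M-M =  0 → A
  i= 2: N-A = 13 → N
  i= 3: O-J =  5 → F
  i= 4: A-K = 16 → Q
  i= 5: H-Z =  8 → I
  i= 6: W-N =  9 → J
  i= 7: G-G =  0 → A
  i= 8: J-W = 13 → N
  i= 9: V-Q =  5 → F
  i=10: V-F = 16 → Q
  i=11: Z-R =  8 → I
  i=12: V-M =  9 → J
  i=13: E-E =  0 → A
  i=14: A-N = 13 → N
  i=15: D-Y =  5 → F
  i=16: N-X = 16 → Q
  i=17: D-V =  8 → I
  i=18: H-Y =  9 → J
  i=19: S-S =  0 → A
  i=20: D-Q = 13 → N
  i=21: G-B =  5 → F
  i=22: T-D = 16 → Q
  i=23: C-U =  8 → I
  i=24: Q-H =  9 → J
  i=25: W-W =  0 → A
  i=26: D-Q = 13 → N
  i=27: I-D =  5 → F
  i=28: U-E = 16 → Q
  i=29: X-P =  8 → I
  i=30: F-W =  9 → J
  shifts repeat with period 6: JANFQI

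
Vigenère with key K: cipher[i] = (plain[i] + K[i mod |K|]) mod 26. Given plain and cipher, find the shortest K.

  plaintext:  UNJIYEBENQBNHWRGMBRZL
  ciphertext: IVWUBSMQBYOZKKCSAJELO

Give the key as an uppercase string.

OINMDOLM

  i= 0: I-U = 14 → O
  i= 1: V-N =  8 → I
  i= 2: W-J = 13 → N
  i= 3: U-I = 12 → M
  i= 4: B-Y =  3 → D
  i= 5: S-E = 14 → O
  i= 6: M-B = 11 → L
  i= 7: Q-E = 12 → M
  i= 8: B-N = 14 → O
  i= 9: Y-Q =  8 → I
  i=10: O-B = 13 → N
  i=11: Z-N = 12 → M
  i=12: K-H =  3 → D
  i=13: K-W = 14 → O
  i=14: C-R = 11 → L
  i=15: S-G = 12 → M
  i=16: A-M = 14 → O
  i=17: J-B =  8 → I
  i=18: E-R = 13 → N
  i=19: L-Z = 12 → M
  i=20: O-L =  3 → D
  shifts repeat with period 8: OINMDOLM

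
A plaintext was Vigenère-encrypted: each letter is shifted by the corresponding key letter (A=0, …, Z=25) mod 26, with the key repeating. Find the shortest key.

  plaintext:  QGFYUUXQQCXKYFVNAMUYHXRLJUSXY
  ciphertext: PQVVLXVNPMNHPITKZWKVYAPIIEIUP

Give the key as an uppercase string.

ZKQXRDYX

  i= 0: P-Q = 25 → Z
  i= 1: Q-G = 10 → K
  i= 2: V-F = 16 → Q
  i= 3: V-Y = 23 → X
  i= 4: L-U = 17 → R
  i= 5: X-U =  3 → D
  i= 6: V-X = 24 → Y
  i= 7: N-Q = 23 → X
  i= 8: P-Q = 25 → Z
  i= 9: M-C = 10 → K
  i=10: N-X = 16 → Q
  i=11: H-K = 23 → X
  i=12: P-Y = 17 → R
  i=13: I-F =  3 → D
  i=14: T-V = 24 → Y
  i=15: K-N = 23 → X
  i=16: Z-A = 25 → Z
  i=17: W-M = 10 → K
  i=18: K-U = 16 → Q
  i=19: V-Y = 23 → X
  i=20: Y-H = 17 → R
  i=21: A-X =  3 → D
  i=22: P-R = 24 → Y
  i=23: I-L = 23 → X
  i=24: I-J = 25 → Z
  i=25: E-U = 10 → K
  i=26: I-S = 16 → Q
  i=27: U-X = 23 → X
  i=28: P-Y = 17 → R
  shifts repeat with period 8: ZKQXRDYX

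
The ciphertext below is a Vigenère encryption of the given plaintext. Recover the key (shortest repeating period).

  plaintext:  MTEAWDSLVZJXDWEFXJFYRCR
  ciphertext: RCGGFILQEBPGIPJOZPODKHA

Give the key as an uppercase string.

FJCGJFT

  i= 0: R-M =  5 → F
  i= 1: C-T =  9 → J
  i= 2: G-E =  2 → C
  i= 3: G-A =  6 → G
  i= 4: F-W =  9 → J
  i= 5: I-D =  5 → F
  i= 6: L-S = 19 → T
  i= 7: Q-L =  5 → F
  i= 8: E-V =  9 → J
  i= 9: B-Z =  2 → C
  i=10: P-J =  6 → G
  i=11: G-X =  9 → J
  i=12: I-D =  5 → F
  i=13: P-W = 19 → T
  i=14: J-E =  5 → F
  i=15: O-F =  9 → J
  i=16: Z-X =  2 → C
  i=17: P-J =  6 → G
  i=18: O-F =  9 → J
  i=19: D-Y =  5 → F
  i=20: K-R = 19 → T
  i=21: H-C =  5 → F
  i=22: A-R =  9 → J
  shifts repeat with period 7: FJCGJFT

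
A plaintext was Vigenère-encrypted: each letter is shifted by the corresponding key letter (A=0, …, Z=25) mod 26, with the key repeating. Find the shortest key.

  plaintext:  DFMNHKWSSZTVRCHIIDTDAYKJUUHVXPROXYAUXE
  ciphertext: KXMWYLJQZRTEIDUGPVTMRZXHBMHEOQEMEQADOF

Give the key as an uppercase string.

HSAJRBNY

  i= 0: K-D =  7 → H
  i= 1: X-F = 18 → S
  i= 2: M-M =  0 → A
  i= 3: W-N =  9 → J
  i= 4: Y-H = 17 → R
  i= 5: L-K =  1 → B
  i= 6: J-W = 13 → N
  i= 7: Q-S = 24 → Y
  i= 8: Z-S =  7 → H
  i= 9: R-Z = 18 → S
  i=10: T-T =  0 → A
  i=11: E-V =  9 → J
  i=12: I-R = 17 → R
  i=13: D-C =  1 → B
  i=14: U-H = 13 → N
  i=15: G-I = 24 → Y
  i=16: P-I =  7 → H
  i=17: V-D = 18 → S
  i=18: T-T =  0 → A
  i=19: M-D =  9 → J
  i=20: R-A = 17 → R
  i=21: Z-Y =  1 → B
  i=22: X-K = 13 → N
  i=23: H-J = 24 → Y
  i=24: B-U =  7 → H
  i=25: M-U = 18 → S
  i=26: H-H =  0 → A
  i=27: E-V =  9 → J
  i=28: O-X = 17 → R
  i=29: Q-P =  1 → B
  i=30: E-R = 13 → N
  i=31: M-O = 24 → Y
  i=32: E-X =  7 → H
  i=33: Q-Y = 18 → S
  i=34: A-A =  0 → A
  i=35: D-U =  9 → J
  i=36: O-X = 17 → R
  i=37: F-E =  1 → B
  shifts repeat with period 8: HSAJRBNY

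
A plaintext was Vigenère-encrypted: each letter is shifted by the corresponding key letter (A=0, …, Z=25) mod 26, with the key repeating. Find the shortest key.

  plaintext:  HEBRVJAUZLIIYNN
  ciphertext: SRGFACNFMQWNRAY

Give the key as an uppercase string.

  i= 0: S-H = 11 → L
  i= 1: R-E = 13 → N
  i= 2: G-B =  5 → F
  i= 3: F-R = 14 → O
  i= 4: A-V =  5 → F
  i= 5: C-J = 19 → T
  i= 6: N-A = 13 → N
  i= 7: F-U = 11 → L
  i= 8: M-Z = 13 → N
  i= 9: Q-L =  5 → F
  i=10: W-I = 14 → O
  i=11: N-I =  5 → F
  i=12: R-Y = 19 → T
  i=13: A-N = 13 → N
  i=14: Y-N = 11 → L
  shifts repeat with period 7: LNFOFTN

LNFOFTN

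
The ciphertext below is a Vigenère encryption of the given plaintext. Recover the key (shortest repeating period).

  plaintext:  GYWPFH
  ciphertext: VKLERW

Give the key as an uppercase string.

PMP

  i= 0: V-G = 15 → P
  i= 1: K-Y = 12 → M
  i= 2: L-W = 15 → P
  i= 3: E-P = 15 → P
  i= 4: R-F = 12 → M
  i= 5: W-H = 15 → P
  shifts repeat with period 3: PMP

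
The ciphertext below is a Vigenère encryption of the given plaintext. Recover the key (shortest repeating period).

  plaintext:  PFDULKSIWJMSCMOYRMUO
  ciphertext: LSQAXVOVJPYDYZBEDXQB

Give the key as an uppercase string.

  i= 0: L-P = 22 → W
  i= 1: S-F = 13 → N
  i= 2: Q-D = 13 → N
  i= 3: A-U =  6 → G
  i= 4: X-L = 12 → M
  i= 5: V-K = 11 → L
  i= 6: O-S = 22 → W
  i= 7: V-I = 13 → N
  i= 8: J-W = 13 → N
  i= 9: P-J =  6 → G
  i=10: Y-M = 12 → M
  i=11: D-S = 11 → L
  i=12: Y-C = 22 → W
  i=13: Z-M = 13 → N
  i=14: B-O = 13 → N
  i=15: E-Y =  6 → G
  i=16: D-R = 12 → M
  i=17: X-M = 11 → L
  i=18: Q-U = 22 → W
  i=19: B-O = 13 → N
  shifts repeat with period 6: WNNGML

WNNGML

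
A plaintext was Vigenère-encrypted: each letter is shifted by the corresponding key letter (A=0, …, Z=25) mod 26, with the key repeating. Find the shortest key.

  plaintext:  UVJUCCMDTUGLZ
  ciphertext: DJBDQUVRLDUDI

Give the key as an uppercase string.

JOS

  i= 0: D-U =  9 → J
  i= 1: J-V = 14 → O
  i= 2: B-J = 18 → S
  i= 3: D-U =  9 → J
  i= 4: Q-C = 14 → O
  i= 5: U-C = 18 → S
  i= 6: V-M =  9 → J
  i= 7: R-D = 14 → O
  i= 8: L-T = 18 → S
  i= 9: D-U =  9 → J
  i=10: U-G = 14 → O
  i=11: D-L = 18 → S
  i=12: I-Z =  9 → J
  shifts repeat with period 3: JOS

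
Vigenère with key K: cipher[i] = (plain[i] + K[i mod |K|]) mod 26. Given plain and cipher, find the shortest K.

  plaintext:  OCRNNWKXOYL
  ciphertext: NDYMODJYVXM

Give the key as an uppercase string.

ZBH

  i= 0: N-O = 25 → Z
  i= 1: D-C =  1 → B
  i= 2: Y-R =  7 → H
  i= 3: M-N = 25 → Z
  i= 4: O-N =  1 → B
  i= 5: D-W =  7 → H
  i= 6: J-K = 25 → Z
  i= 7: Y-X =  1 → B
  i= 8: V-O =  7 → H
  i= 9: X-Y = 25 → Z
  i=10: M-L =  1 → B
  shifts repeat with period 3: ZBH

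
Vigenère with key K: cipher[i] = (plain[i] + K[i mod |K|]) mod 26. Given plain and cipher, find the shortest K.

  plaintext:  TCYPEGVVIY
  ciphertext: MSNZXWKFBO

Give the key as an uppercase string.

TQPK

  i= 0: M-T = 19 → T
  i= 1: S-C = 16 → Q
  i= 2: N-Y = 15 → P
  i= 3: Z-P = 10 → K
  i= 4: X-E = 19 → T
  i= 5: W-G = 16 → Q
  i= 6: K-V = 15 → P
  i= 7: F-V = 10 → K
  i= 8: B-I = 19 → T
  i= 9: O-Y = 16 → Q
  shifts repeat with period 4: TQPK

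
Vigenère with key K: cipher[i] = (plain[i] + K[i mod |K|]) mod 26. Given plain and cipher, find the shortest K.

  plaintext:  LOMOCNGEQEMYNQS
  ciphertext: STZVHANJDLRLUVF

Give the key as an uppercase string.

  i= 0: S-L =  7 → H
  i= 1: T-O =  5 → F
  i= 2: Z-M = 13 → N
  i= 3: V-O =  7 → H
  i= 4: H-C =  5 → F
  i= 5: A-N = 13 → N
  i= 6: N-G =  7 → H
  i= 7: J-E =  5 → F
  i= 8: D-Q = 13 → N
  i= 9: L-E =  7 → H
  i=10: R-M =  5 → F
  i=11: L-Y = 13 → N
  i=12: U-N =  7 → H
  i=13: V-Q =  5 → F
  i=14: F-S = 13 → N
  shifts repeat with period 3: HFN

HFN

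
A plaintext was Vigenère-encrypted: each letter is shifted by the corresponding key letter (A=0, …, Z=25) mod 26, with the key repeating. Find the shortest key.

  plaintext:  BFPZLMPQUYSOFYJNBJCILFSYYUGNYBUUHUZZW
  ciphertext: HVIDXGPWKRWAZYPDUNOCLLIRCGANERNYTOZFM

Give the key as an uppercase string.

  i= 0: H-B =  6 → G
  i= 1: V-F = 16 → Q
  i= 2: I-P = 19 → T
  i= 3: D-Z =  4 → E
  i= 4: X-L = 12 → M
  i= 5: G-M = 20 → U
  i= 6: P-P =  0 → A
  i= 7: W-Q =  6 → G
  i= 8: K-U = 16 → Q
  i= 9: R-Y = 19 → T
  i=10: W-S =  4 → E
  i=11: A-O = 12 → M
  i=12: Z-F = 20 → U
  i=13: Y-Y =  0 → A
  i=14: P-J =  6 → G
  i=15: D-N = 16 → Q
  i=16: U-B = 19 → T
  i=17: N-J =  4 → E
  i=18: O-C = 12 → M
  i=19: C-I = 20 → U
  i=20: L-L =  0 → A
  i=21: L-F =  6 → G
  i=22: I-S = 16 → Q
  i=23: R-Y = 19 → T
  i=24: C-Y =  4 → E
  i=25: G-U = 12 → M
  i=26: A-G = 20 → U
  i=27: N-N =  0 → A
  i=28: E-Y =  6 → G
  i=29: R-B = 16 → Q
  i=30: N-U = 19 → T
  i=31: Y-U =  4 → E
  i=32: T-H = 12 → M
  i=33: O-U = 20 → U
  i=34: Z-Z =  0 → A
  i=35: F-Z =  6 → G
  i=36: M-W = 16 → Q
  shifts repeat with period 7: GQTEMUA

GQTEMUA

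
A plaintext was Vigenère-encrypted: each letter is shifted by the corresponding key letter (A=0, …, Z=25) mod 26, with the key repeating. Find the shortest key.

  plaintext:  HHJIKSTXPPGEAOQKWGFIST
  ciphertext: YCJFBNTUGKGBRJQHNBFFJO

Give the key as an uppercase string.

RVAX

  i= 0: Y-H = 17 → R
  i= 1: C-H = 21 → V
  i= 2: J-J =  0 → A
  i= 3: F-I = 23 → X
  i= 4: B-K = 17 → R
  i= 5: N-S = 21 → V
  i= 6: T-T =  0 → A
  i= 7: U-X = 23 → X
  i= 8: G-P = 17 → R
  i= 9: K-P = 21 → V
  i=10: G-G =  0 → A
  i=11: B-E = 23 → X
  i=12: R-A = 17 → R
  i=13: J-O = 21 → V
  i=14: Q-Q =  0 → A
  i=15: H-K = 23 → X
  i=16: N-W = 17 → R
  i=17: B-G = 21 → V
  i=18: F-F =  0 → A
  i=19: F-I = 23 → X
  i=20: J-S = 17 → R
  i=21: O-T = 21 → V
  shifts repeat with period 4: RVAX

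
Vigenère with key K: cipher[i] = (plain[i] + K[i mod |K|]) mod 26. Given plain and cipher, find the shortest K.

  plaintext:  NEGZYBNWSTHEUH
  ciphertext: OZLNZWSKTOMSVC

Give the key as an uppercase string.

  i= 0: O-N =  1 → B
  i= 1: Z-E = 21 → V
  i= 2: L-G =  5 → F
  i= 3: N-Z = 14 → O
  i= 4: Z-Y =  1 → B
  i= 5: W-B = 21 → V
  i= 6: S-N =  5 → F
  i= 7: K-W = 14 → O
  i= 8: T-S =  1 → B
  i= 9: O-T = 21 → V
  i=10: M-H =  5 → F
  i=11: S-E = 14 → O
  i=12: V-U =  1 → B
  i=13: C-H = 21 → V
  shifts repeat with period 4: BVFO

BVFO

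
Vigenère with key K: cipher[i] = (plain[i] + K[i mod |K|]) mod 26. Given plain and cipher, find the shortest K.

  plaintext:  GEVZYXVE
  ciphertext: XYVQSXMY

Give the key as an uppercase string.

RUA

  i= 0: X-G = 17 → R
  i= 1: Y-E = 20 → U
  i= 2: V-V =  0 → A
  i= 3: Q-Z = 17 → R
  i= 4: S-Y = 20 → U
  i= 5: X-X =  0 → A
  i= 6: M-V = 17 → R
  i= 7: Y-E = 20 → U
  shifts repeat with period 3: RUA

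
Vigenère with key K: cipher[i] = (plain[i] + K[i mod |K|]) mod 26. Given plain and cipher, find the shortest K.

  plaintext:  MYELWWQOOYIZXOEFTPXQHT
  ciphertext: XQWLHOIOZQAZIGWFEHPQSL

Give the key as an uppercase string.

LSSA

  i= 0: X-M = 11 → L
  i= 1: Q-Y = 18 → S
  i= 2: W-E = 18 → S
  i= 3: L-L =  0 → A
  i= 4: H-W = 11 → L
  i= 5: O-W = 18 → S
  i= 6: I-Q = 18 → S
  i= 7: O-O =  0 → A
  i= 8: Z-O = 11 → L
  i= 9: Q-Y = 18 → S
  i=10: A-I = 18 → S
  i=11: Z-Z =  0 → A
  i=12: I-X = 11 → L
  i=13: G-O = 18 → S
  i=14: W-E = 18 → S
  i=15: F-F =  0 → A
  i=16: E-T = 11 → L
  i=17: H-P = 18 → S
  i=18: P-X = 18 → S
  i=19: Q-Q =  0 → A
  i=20: S-H = 11 → L
  i=21: L-T = 18 → S
  shifts repeat with period 4: LSSA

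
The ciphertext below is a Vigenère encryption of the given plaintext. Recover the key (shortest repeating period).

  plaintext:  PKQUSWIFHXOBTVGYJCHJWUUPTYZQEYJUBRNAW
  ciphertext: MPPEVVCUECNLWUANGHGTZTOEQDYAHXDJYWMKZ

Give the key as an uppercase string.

  i= 0: M-P = 23 → X
  i= 1: P-K =  5 → F
  i= 2: P-Q = 25 → Z
  i= 3: E-U = 10 → K
  i= 4: V-S =  3 → D
  i= 5: V-W = 25 → Z
  i= 6: C-I = 20 → U
  i= 7: U-F = 15 → P
  i= 8: E-H = 23 → X
  i= 9: C-X =  5 → F
  i=10: N-O = 25 → Z
  i=11: L-B = 10 → K
  i=12: W-T =  3 → D
  i=13: U-V = 25 → Z
  i=14: A-G = 20 → U
  i=15: N-Y = 15 → P
  i=16: G-J = 23 → X
  i=17: H-C =  5 → F
  i=18: G-H = 25 → Z
  i=19: T-J = 10 → K
  i=20: Z-W =  3 → D
  i=21: T-U = 25 → Z
  i=22: O-U = 20 → U
  i=23: E-P = 15 → P
  i=24: Q-T = 23 → X
  i=25: D-Y =  5 → F
  i=26: Y-Z = 25 → Z
  i=27: A-Q = 10 → K
  i=28: H-E =  3 → D
  i=29: X-Y = 25 → Z
  i=30: D-J = 20 → U
  i=31: J-U = 15 → P
  i=32: Y-B = 23 → X
  i=33: W-R =  5 → F
  i=34: M-N = 25 → Z
  i=35: K-A = 10 → K
  i=36: Z-W =  3 → D
  shifts repeat with period 8: XFZKDZUP

XFZKDZUP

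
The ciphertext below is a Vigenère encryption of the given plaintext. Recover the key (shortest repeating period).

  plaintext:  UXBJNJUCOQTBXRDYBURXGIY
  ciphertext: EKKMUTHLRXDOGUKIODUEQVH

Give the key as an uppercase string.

KNJDH

  i= 0: E-U = 10 → K
  i= 1: K-X = 13 → N
  i= 2: K-B =  9 → J
  i= 3: M-J =  3 → D
  i= 4: U-N =  7 → H
  i= 5: T-J = 10 → K
  i= 6: H-U = 13 → N
  i= 7: L-C =  9 → J
  i= 8: R-O =  3 → D
  i= 9: X-Q =  7 → H
  i=10: D-T = 10 → K
  i=11: O-B = 13 → N
  i=12: G-X =  9 → J
  i=13: U-R =  3 → D
  i=14: K-D =  7 → H
  i=15: I-Y = 10 → K
  i=16: O-B = 13 → N
  i=17: D-U =  9 → J
  i=18: U-R =  3 → D
  i=19: E-X =  7 → H
  i=20: Q-G = 10 → K
  i=21: V-I = 13 → N
  i=22: H-Y =  9 → J
  shifts repeat with period 5: KNJDH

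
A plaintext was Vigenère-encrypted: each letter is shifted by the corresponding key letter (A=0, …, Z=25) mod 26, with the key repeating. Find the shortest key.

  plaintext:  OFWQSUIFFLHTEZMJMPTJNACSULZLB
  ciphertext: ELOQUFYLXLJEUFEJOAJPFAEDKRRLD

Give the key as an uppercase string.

  i= 0: E-O = 16 → Q
  i= 1: L-F =  6 → G
  i= 2: O-W = 18 → S
  i= 3: Q-Q =  0 → A
  i= 4: U-S =  2 → C
  i= 5: F-U = 11 → L
  i= 6: Y-I = 16 → Q
  i= 7: L-F =  6 → G
  i= 8: X-F = 18 → S
  i= 9: L-L =  0 → A
  i=10: J-H =  2 → C
  i=11: E-T = 11 → L
  i=12: U-E = 16 → Q
  i=13: F-Z =  6 → G
  i=14: E-M = 18 → S
  i=15: J-J =  0 → A
  i=16: O-M =  2 → C
  i=17: A-P = 11 → L
  i=18: J-T = 16 → Q
  i=19: P-J =  6 → G
  i=20: F-N = 18 → S
  i=21: A-A =  0 → A
  i=22: E-C =  2 → C
  i=23: D-S = 11 → L
  i=24: K-U = 16 → Q
  i=25: R-L =  6 → G
  i=26: R-Z = 18 → S
  i=27: L-L =  0 → A
  i=28: D-B =  2 → C
  shifts repeat with period 6: QGSACL

QGSACL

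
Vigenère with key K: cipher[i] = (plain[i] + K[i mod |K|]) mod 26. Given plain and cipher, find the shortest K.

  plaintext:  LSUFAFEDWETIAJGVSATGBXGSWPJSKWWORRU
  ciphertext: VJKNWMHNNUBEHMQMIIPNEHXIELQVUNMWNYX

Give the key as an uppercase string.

KRQIWHD

  i= 0: V-L = 10 → K
  i= 1: J-S = 17 → R
  i= 2: K-U = 16 → Q
  i= 3: N-F =  8 → I
  i= 4: W-A = 22 → W
  i= 5: M-F =  7 → H
  i= 6: H-E =  3 → D
  i= 7: N-D = 10 → K
  i= 8: N-W = 17 → R
  i= 9: U-E = 16 → Q
  i=10: B-T =  8 → I
  i=11: E-I = 22 → W
  i=12: H-A =  7 → H
  i=13: M-J =  3 → D
  i=14: Q-G = 10 → K
  i=15: M-V = 17 → R
  i=16: I-S = 16 → Q
  i=17: I-A =  8 → I
  i=18: P-T = 22 → W
  i=19: N-G =  7 → H
  i=20: E-B =  3 → D
  i=21: H-X = 10 → K
  i=22: X-G = 17 → R
  i=23: I-S = 16 → Q
  i=24: E-W =  8 → I
  i=25: L-P = 22 → W
  i=26: Q-J =  7 → H
  i=27: V-S =  3 → D
  i=28: U-K = 10 → K
  i=29: N-W = 17 → R
  i=30: M-W = 16 → Q
  i=31: W-O =  8 → I
  i=32: N-R = 22 → W
  i=33: Y-R =  7 → H
  i=34: X-U =  3 → D
  shifts repeat with period 7: KRQIWHD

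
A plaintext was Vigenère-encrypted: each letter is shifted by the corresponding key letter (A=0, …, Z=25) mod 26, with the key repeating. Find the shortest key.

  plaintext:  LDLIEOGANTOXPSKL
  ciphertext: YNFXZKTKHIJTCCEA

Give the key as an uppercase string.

NKUPVW

  i= 0: Y-L = 13 → N
  i= 1: N-D = 10 → K
  i= 2: F-L = 20 → U
  i= 3: X-I = 15 → P
  i= 4: Z-E = 21 → V
  i= 5: K-O = 22 → W
  i= 6: T-G = 13 → N
  i= 7: K-A = 10 → K
  i= 8: H-N = 20 → U
  i= 9: I-T = 15 → P
  i=10: J-O = 21 → V
  i=11: T-X = 22 → W
  i=12: C-P = 13 → N
  i=13: C-S = 10 → K
  i=14: E-K = 20 → U
  i=15: A-L = 15 → P
  shifts repeat with period 6: NKUPVW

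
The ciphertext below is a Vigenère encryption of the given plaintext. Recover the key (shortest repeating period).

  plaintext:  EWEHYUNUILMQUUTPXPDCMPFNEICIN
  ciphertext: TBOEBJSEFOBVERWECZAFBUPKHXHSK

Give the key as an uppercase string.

  i= 0: T-E = 15 → P
  i= 1: B-W =  5 → F
  i= 2: O-E = 10 → K
  i= 3: E-H = 23 → X
  i= 4: B-Y =  3 → D
  i= 5: J-U = 15 → P
  i= 6: S-N =  5 → F
  i= 7: E-U = 10 → K
  i= 8: F-I = 23 → X
  i= 9: O-L =  3 → D
  i=10: B-M = 15 → P
  i=11: V-Q =  5 → F
  i=12: E-U = 10 → K
  i=13: R-U = 23 → X
  i=14: W-T =  3 → D
  i=15: E-P = 15 → P
  i=16: C-X =  5 → F
  i=17: Z-P = 10 → K
  i=18: A-D = 23 → X
  i=19: F-C =  3 → D
  i=20: B-M = 15 → P
  i=21: U-P =  5 → F
  i=22: P-F = 10 → K
  i=23: K-N = 23 → X
  i=24: H-E =  3 → D
  i=25: X-I = 15 → P
  i=26: H-C =  5 → F
  i=27: S-I = 10 → K
  i=28: K-N = 23 → X
  shifts repeat with period 5: PFKXD

PFKXD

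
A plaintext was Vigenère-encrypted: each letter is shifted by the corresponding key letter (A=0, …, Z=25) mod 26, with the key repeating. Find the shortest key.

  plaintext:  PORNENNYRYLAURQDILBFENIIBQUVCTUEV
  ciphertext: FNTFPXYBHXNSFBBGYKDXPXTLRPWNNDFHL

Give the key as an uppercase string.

  i= 0: F-P = 16 → Q
  i= 1: N-O = 25 → Z
  i= 2: T-R =  2 → C
  i= 3: F-N = 18 → S
  i= 4: P-E = 11 → L
  i= 5: X-N = 10 → K
  i= 6: Y-N = 11 → L
  i= 7: B-Y =  3 → D
  i= 8: H-R = 16 → Q
  i= 9: X-Y = 25 → Z
  i=10: N-L =  2 → C
  i=11: S-A = 18 → S
  i=12: F-U = 11 → L
  i=13: B-R = 10 → K
  i=14: B-Q = 11 → L
  i=15: G-D =  3 → D
  i=16: Y-I = 16 → Q
  i=17: K-L = 25 → Z
  i=18: D-B =  2 → C
  i=19: X-F = 18 → S
  i=20: P-E = 11 → L
  i=21: X-N = 10 → K
  i=22: T-I = 11 → L
  i=23: L-I =  3 → D
  i=24: R-B = 16 → Q
  i=25: P-Q = 25 → Z
  i=26: W-U =  2 → C
  i=27: N-V = 18 → S
  i=28: N-C = 11 → L
  i=29: D-T = 10 → K
  i=30: F-U = 11 → L
  i=31: H-E =  3 → D
  i=32: L-V = 16 → Q
  shifts repeat with period 8: QZCSLKLD

QZCSLKLD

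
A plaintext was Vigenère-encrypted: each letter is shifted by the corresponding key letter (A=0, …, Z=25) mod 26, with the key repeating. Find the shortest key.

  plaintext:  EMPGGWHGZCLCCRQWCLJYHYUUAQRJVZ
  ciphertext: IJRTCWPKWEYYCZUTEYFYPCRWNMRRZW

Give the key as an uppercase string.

EXCNWAI

  i= 0: I-E =  4 → E
  i= 1: J-M = 23 → X
  i= 2: R-P =  2 → C
  i= 3: T-G = 13 → N
  i= 4: C-G = 22 → W
  i= 5: W-W =  0 → A
  i= 6: P-H =  8 → I
  i= 7: K-G =  4 → E
  i= 8: W-Z = 23 → X
  i= 9: E-C =  2 → C
  i=10: Y-L = 13 → N
  i=11: Y-C = 22 → W
  i=12: C-C =  0 → A
  i=13: Z-R =  8 → I
  i=14: U-Q =  4 → E
  i=15: T-W = 23 → X
  i=16: E-C =  2 → C
  i=17: Y-L = 13 → N
  i=18: F-J = 22 → W
  i=19: Y-Y =  0 → A
  i=20: P-H =  8 → I
  i=21: C-Y =  4 → E
  i=22: R-U = 23 → X
  i=23: W-U =  2 → C
  i=24: N-A = 13 → N
  i=25: M-Q = 22 → W
  i=26: R-R =  0 → A
  i=27: R-J =  8 → I
  i=28: Z-V =  4 → E
  i=29: W-Z = 23 → X
  shifts repeat with period 7: EXCNWAI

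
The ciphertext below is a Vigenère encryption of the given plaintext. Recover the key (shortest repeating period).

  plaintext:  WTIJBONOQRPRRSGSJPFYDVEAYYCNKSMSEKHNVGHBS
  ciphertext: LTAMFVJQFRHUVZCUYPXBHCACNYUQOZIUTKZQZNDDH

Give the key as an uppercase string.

PASDEHWC

  i= 0: L-W = 15 → P
  i= 1: T-T =  0 → A
  i= 2: A-I = 18 → S
  i= 3: M-J =  3 → D
  i= 4: F-B =  4 → E
  i= 5: V-O =  7 → H
  i= 6: J-N = 22 → W
  i= 7: Q-O =  2 → C
  i= 8: F-Q = 15 → P
  i= 9: R-R =  0 → A
  i=10: H-P = 18 → S
  i=11: U-R =  3 → D
  i=12: V-R =  4 → E
  i=13: Z-S =  7 → H
  i=14: C-G = 22 → W
  i=15: U-S =  2 → C
  i=16: Y-J = 15 → P
  i=17: P-P =  0 → A
  i=18: X-F = 18 → S
  i=19: B-Y =  3 → D
  i=20: H-D =  4 → E
  i=21: C-V =  7 → H
  i=22: A-E = 22 → W
  i=23: C-A =  2 → C
  i=24: N-Y = 15 → P
  i=25: Y-Y =  0 → A
  i=26: U-C = 18 → S
  i=27: Q-N =  3 → D
  i=28: O-K =  4 → E
  i=29: Z-S =  7 → H
  i=30: I-M = 22 → W
  i=31: U-S =  2 → C
  i=32: T-E = 15 → P
  i=33: K-K =  0 → A
  i=34: Z-H = 18 → S
  i=35: Q-N =  3 → D
  i=36: Z-V =  4 → E
  i=37: N-G =  7 → H
  i=38: D-H = 22 → W
  i=39: D-B =  2 → C
  i=40: H-S = 15 → P
  shifts repeat with period 8: PASDEHWC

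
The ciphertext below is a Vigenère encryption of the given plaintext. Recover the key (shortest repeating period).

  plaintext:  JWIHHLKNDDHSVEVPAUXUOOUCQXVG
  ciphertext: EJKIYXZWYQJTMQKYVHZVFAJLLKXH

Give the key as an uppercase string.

VNCBRMPJ

  i= 0: E-J = 21 → V
  i= 1: J-W = 13 → N
  i= 2: K-I =  2 → C
  i= 3: I-H =  1 → B
  i= 4: Y-H = 17 → R
  i= 5: X-L = 12 → M
  i= 6: Z-K = 15 → P
  i= 7: W-N =  9 → J
  i= 8: Y-D = 21 → V
  i= 9: Q-D = 13 → N
  i=10: J-H =  2 → C
  i=11: T-S =  1 → B
  i=12: M-V = 17 → R
  i=13: Q-E = 12 → M
  i=14: K-V = 15 → P
  i=15: Y-P =  9 → J
  i=16: V-A = 21 → V
  i=17: H-U = 13 → N
  i=18: Z-X =  2 → C
  i=19: V-U =  1 → B
  i=20: F-O = 17 → R
  i=21: A-O = 12 → M
  i=22: J-U = 15 → P
  i=23: L-C =  9 → J
  i=24: L-Q = 21 → V
  i=25: K-X = 13 → N
  i=26: X-V =  2 → C
  i=27: H-G =  1 → B
  shifts repeat with period 8: VNCBRMPJ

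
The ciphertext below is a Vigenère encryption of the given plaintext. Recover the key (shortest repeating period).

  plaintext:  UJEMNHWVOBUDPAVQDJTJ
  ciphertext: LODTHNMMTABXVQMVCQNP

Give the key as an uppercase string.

  i= 0: L-U = 17 → R
  i= 1: O-J =  5 → F
  i= 2: D-E = 25 → Z
  i= 3: T-M =  7 → H
  i= 4: H-N = 20 → U
  i= 5: N-H =  6 → G
  i= 6: M-W = 16 → Q
  i= 7: M-V = 17 → R
  i= 8: T-O =  5 → F
  i= 9: A-B = 25 → Z
  i=10: B-U =  7 → H
  i=11: X-D = 20 → U
  i=12: V-P =  6 → G
  i=13: Q-A = 16 → Q
  i=14: M-V = 17 → R
  i=15: V-Q =  5 → F
  i=16: C-D = 25 → Z
  i=17: Q-J =  7 → H
  i=18: N-T = 20 → U
  i=19: P-J =  6 → G
  shifts repeat with period 7: RFZHUGQ

RFZHUGQ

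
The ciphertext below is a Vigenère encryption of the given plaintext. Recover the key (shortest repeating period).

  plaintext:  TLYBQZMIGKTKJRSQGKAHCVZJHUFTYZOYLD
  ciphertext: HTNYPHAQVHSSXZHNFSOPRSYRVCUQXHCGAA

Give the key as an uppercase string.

  i= 0: H-T = 14 → O
  i= 1: T-L =  8 → I
  i= 2: N-Y = 15 → P
  i= 3: Y-B = 23 → X
  i= 4: P-Q = 25 → Z
  i= 5: H-Z =  8 → I
  i= 6: A-M = 14 → O
  i= 7: Q-I =  8 → I
  i= 8: V-G = 15 → P
  i= 9: H-K = 23 → X
  i=10: S-T = 25 → Z
  i=11: S-K =  8 → I
  i=12: X-J = 14 → O
  i=13: Z-R =  8 → I
  i=14: H-S = 15 → P
  i=15: N-Q = 23 → X
  i=16: F-G = 25 → Z
  i=17: S-K =  8 → I
  i=18: O-A = 14 → O
  i=19: P-H =  8 → I
  i=20: R-C = 15 → P
  i=21: S-V = 23 → X
  i=22: Y-Z = 25 → Z
  i=23: R-J =  8 → I
  i=24: V-H = 14 → O
  i=25: C-U =  8 → I
  i=26: U-F = 15 → P
  i=27: Q-T = 23 → X
  i=28: X-Y = 25 → Z
  i=29: H-Z =  8 → I
  i=30: C-O = 14 → O
  i=31: G-Y =  8 → I
  i=32: A-L = 15 → P
  i=33: A-D = 23 → X
  shifts repeat with period 6: OIPXZI

OIPXZI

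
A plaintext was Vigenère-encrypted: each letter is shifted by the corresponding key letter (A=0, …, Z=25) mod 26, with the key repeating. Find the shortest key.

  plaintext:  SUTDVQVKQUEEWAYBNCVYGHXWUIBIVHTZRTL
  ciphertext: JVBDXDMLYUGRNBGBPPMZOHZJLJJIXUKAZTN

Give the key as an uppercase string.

  i= 0: J-S = 17 → R
  i= 1: V-U =  1 → B
  i= 2: B-T =  8 → I
  i= 3: D-D =  0 → A
  i= 4: X-V =  2 → C
  i= 5: D-Q = 13 → N
  i= 6: M-V = 17 → R
  i= 7: L-K =  1 → B
  i= 8: Y-Q =  8 → I
  i= 9: U-U =  0 → A
  i=10: G-E =  2 → C
  i=11: R-E = 13 → N
  i=12: N-W = 17 → R
  i=13: B-A =  1 → B
  i=14: G-Y =  8 → I
  i=15: B-B =  0 → A
  i=16: P-N =  2 → C
  i=17: P-C = 13 → N
  i=18: M-V = 17 → R
  i=19: Z-Y =  1 → B
  i=20: O-G =  8 → I
  i=21: H-H =  0 → A
  i=22: Z-X =  2 → C
  i=23: J-W = 13 → N
  i=24: L-U = 17 → R
  i=25: J-I =  1 → B
  i=26: J-B =  8 → I
  i=27: I-I =  0 → A
  i=28: X-V =  2 → C
  i=29: U-H = 13 → N
  i=30: K-T = 17 → R
  i=31: A-Z =  1 → B
  i=32: Z-R =  8 → I
  i=33: T-T =  0 → A
  i=34: N-L =  2 → C
  shifts repeat with period 6: RBIACN

RBIACN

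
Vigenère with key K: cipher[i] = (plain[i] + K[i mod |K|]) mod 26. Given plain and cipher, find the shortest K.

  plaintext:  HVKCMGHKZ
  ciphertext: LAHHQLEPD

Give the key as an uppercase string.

EFXF

  i= 0: L-H =  4 → E
  i= 1: A-V =  5 → F
  i= 2: H-K = 23 → X
  i= 3: H-C =  5 → F
  i= 4: Q-M =  4 → E
  i= 5: L-G =  5 → F
  i= 6: E-H = 23 → X
  i= 7: P-K =  5 → F
  i= 8: D-Z =  4 → E
  shifts repeat with period 4: EFXF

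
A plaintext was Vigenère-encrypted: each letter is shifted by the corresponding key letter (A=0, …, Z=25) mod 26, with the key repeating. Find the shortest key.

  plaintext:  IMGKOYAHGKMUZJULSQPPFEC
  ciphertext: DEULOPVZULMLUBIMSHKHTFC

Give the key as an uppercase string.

VSOBAR

  i= 0: D-I = 21 → V
  i= 1: E-M = 18 → S
  i= 2: U-G = 14 → O
  i= 3: L-K =  1 → B
  i= 4: O-O =  0 → A
  i= 5: P-Y = 17 → R
  i= 6: V-A = 21 → V
  i= 7: Z-H = 18 → S
  i= 8: U-G = 14 → O
  i= 9: L-K =  1 → B
  i=10: M-M =  0 → A
  i=11: L-U = 17 → R
  i=12: U-Z = 21 → V
  i=13: B-J = 18 → S
  i=14: I-U = 14 → O
  i=15: M-L =  1 → B
  i=16: S-S =  0 → A
  i=17: H-Q = 17 → R
  i=18: K-P = 21 → V
  i=19: H-P = 18 → S
  i=20: T-F = 14 → O
  i=21: F-E =  1 → B
  i=22: C-C =  0 → A
  shifts repeat with period 6: VSOBAR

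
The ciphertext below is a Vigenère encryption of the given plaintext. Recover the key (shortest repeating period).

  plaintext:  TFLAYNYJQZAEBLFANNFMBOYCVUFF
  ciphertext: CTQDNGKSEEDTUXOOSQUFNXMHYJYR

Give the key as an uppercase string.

JOFDPTM

  i= 0: C-T =  9 → J
  i= 1: T-F = 14 → O
  i= 2: Q-L =  5 → F
  i= 3: D-A =  3 → D
  i= 4: N-Y = 15 → P
  i= 5: G-N = 19 → T
  i= 6: K-Y = 12 → M
  i= 7: S-J =  9 → J
  i= 8: E-Q = 14 → O
  i= 9: E-Z =  5 → F
  i=10: D-A =  3 → D
  i=11: T-E = 15 → P
  i=12: U-B = 19 → T
  i=13: X-L = 12 → M
  i=14: O-F =  9 → J
  i=15: O-A = 14 → O
  i=16: S-N =  5 → F
  i=17: Q-N =  3 → D
  i=18: U-F = 15 → P
  i=19: F-M = 19 → T
  i=20: N-B = 12 → M
  i=21: X-O =  9 → J
  i=22: M-Y = 14 → O
  i=23: H-C =  5 → F
  i=24: Y-V =  3 → D
  i=25: J-U = 15 → P
  i=26: Y-F = 19 → T
  i=27: R-F = 12 → M
  shifts repeat with period 7: JOFDPTM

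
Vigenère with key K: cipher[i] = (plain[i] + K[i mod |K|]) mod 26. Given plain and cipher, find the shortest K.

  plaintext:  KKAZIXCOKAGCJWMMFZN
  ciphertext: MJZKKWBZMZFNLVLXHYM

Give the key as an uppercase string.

  i= 0: M-K =  2 → C
  i= 1: J-K = 25 → Z
  i= 2: Z-A = 25 → Z
  i= 3: K-Z = 11 → L
  i= 4: K-I =  2 → C
  i= 5: W-X = 25 → Z
  i= 6: B-C = 25 → Z
  i= 7: Z-O = 11 → L
  i= 8: M-K =  2 → C
  i= 9: Z-A = 25 → Z
  i=10: F-G = 25 → Z
  i=11: N-C = 11 → L
  i=12: L-J =  2 → C
  i=13: V-W = 25 → Z
  i=14: L-M = 25 → Z
  i=15: X-M = 11 → L
  i=16: H-F =  2 → C
  i=17: Y-Z = 25 → Z
  i=18: M-N = 25 → Z
  shifts repeat with period 4: CZZL

CZZL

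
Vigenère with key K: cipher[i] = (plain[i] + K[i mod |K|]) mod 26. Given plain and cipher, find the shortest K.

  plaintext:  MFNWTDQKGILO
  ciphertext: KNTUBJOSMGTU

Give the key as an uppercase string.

YIG

  i= 0: K-M = 24 → Y
  i= 1: N-F =  8 → I
  i= 2: T-N =  6 → G
  i= 3: U-W = 24 → Y
  i= 4: B-T =  8 → I
  i= 5: J-D =  6 → G
  i= 6: O-Q = 24 → Y
  i= 7: S-K =  8 → I
  i= 8: M-G =  6 → G
  i= 9: G-I = 24 → Y
  i=10: T-L =  8 → I
  i=11: U-O =  6 → G
  shifts repeat with period 3: YIG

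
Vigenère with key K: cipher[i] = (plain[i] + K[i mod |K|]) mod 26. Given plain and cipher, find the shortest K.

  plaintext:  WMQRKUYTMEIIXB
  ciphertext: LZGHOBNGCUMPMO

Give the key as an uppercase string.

  i= 0: L-W = 15 → P
  i= 1: Z-M = 13 → N
  i= 2: G-Q = 16 → Q
  i= 3: H-R = 16 → Q
  i= 4: O-K =  4 → E
  i= 5: B-U =  7 → H
  i= 6: N-Y = 15 → P
  i= 7: G-T = 13 → N
  i= 8: C-M = 16 → Q
  i= 9: U-E = 16 → Q
  i=10: M-I =  4 → E
  i=11: P-I =  7 → H
  i=12: M-X = 15 → P
  i=13: O-B = 13 → N
  shifts repeat with period 6: PNQQEH

PNQQEH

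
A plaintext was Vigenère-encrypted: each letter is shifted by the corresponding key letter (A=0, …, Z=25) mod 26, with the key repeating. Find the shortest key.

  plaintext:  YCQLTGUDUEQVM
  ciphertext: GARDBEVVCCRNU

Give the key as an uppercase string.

IYBS

  i= 0: G-Y =  8 → I
  i= 1: A-C = 24 → Y
  i= 2: R-Q =  1 → B
  i= 3: D-L = 18 → S
  i= 4: B-T =  8 → I
  i= 5: E-G = 24 → Y
  i= 6: V-U =  1 → B
  i= 7: V-D = 18 → S
  i= 8: C-U =  8 → I
  i= 9: C-E = 24 → Y
  i=10: R-Q =  1 → B
  i=11: N-V = 18 → S
  i=12: U-M =  8 → I
  shifts repeat with period 4: IYBS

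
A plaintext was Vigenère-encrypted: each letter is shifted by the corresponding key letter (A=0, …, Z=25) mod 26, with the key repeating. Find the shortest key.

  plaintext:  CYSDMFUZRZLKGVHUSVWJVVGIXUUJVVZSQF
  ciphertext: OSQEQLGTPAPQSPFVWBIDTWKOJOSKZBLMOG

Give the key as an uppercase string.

MUYBEG

  i= 0: O-C = 12 → M
  i= 1: S-Y = 20 → U
  i= 2: Q-S = 24 → Y
  i= 3: E-D =  1 → B
  i= 4: Q-M =  4 → E
  i= 5: L-F =  6 → G
  i= 6: G-U = 12 → M
  i= 7: T-Z = 20 → U
  i= 8: P-R = 24 → Y
  i= 9: A-Z =  1 → B
  i=10: P-L =  4 → E
  i=11: Q-K =  6 → G
  i=12: S-G = 12 → M
  i=13: P-V = 20 → U
  i=14: F-H = 24 → Y
  i=15: V-U =  1 → B
  i=16: W-S =  4 → E
  i=17: B-V =  6 → G
  i=18: I-W = 12 → M
  i=19: D-J = 20 → U
  i=20: T-V = 24 → Y
  i=21: W-V =  1 → B
  i=22: K-G =  4 → E
  i=23: O-I =  6 → G
  i=24: J-X = 12 → M
  i=25: O-U = 20 → U
  i=26: S-U = 24 → Y
  i=27: K-J =  1 → B
  i=28: Z-V =  4 → E
  i=29: B-V =  6 → G
  i=30: L-Z = 12 → M
  i=31: M-S = 20 → U
  i=32: O-Q = 24 → Y
  i=33: G-F =  1 → B
  shifts repeat with period 6: MUYBEG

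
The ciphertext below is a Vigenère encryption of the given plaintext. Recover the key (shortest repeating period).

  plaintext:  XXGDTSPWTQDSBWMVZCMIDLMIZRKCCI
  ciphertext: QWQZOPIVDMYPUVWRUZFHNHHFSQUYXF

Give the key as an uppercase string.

  i= 0: Q-X = 19 → T
  i= 1: W-X = 25 → Z
  i= 2: Q-G = 10 → K
  i= 3: Z-D = 22 → W
  i= 4: O-T = 21 → V
  i= 5: P-S = 23 → X
  i= 6: I-P = 19 → T
  i= 7: V-W = 25 → Z
  i= 8: D-T = 10 → K
  i= 9: M-Q = 22 → W
  i=10: Y-D = 21 → V
  i=11: P-S = 23 → X
  i=12: U-B = 19 → T
  i=13: V-W = 25 → Z
  i=14: W-M = 10 → K
  i=15: R-V = 22 → W
  i=16: U-Z = 21 → V
  i=17: Z-C = 23 → X
  i=18: F-M = 19 → T
  i=19: H-I = 25 → Z
  i=20: N-D = 10 → K
  i=21: H-L = 22 → W
  i=22: H-M = 21 → V
  i=23: F-I = 23 → X
  i=24: S-Z = 19 → T
  i=25: Q-R = 25 → Z
  i=26: U-K = 10 → K
  i=27: Y-C = 22 → W
  i=28: X-C = 21 → V
  i=29: F-I = 23 → X
  shifts repeat with period 6: TZKWVX

TZKWVX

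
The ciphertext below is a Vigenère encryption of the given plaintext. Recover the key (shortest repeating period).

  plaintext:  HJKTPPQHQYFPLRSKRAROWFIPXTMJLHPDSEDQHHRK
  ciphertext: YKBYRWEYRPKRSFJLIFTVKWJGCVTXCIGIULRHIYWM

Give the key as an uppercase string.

RBRFCHO

  i= 0: Y-H = 17 → R
  i= 1: K-J =  1 → B
  i= 2: B-K = 17 → R
  i= 3: Y-T =  5 → F
  i= 4: R-P =  2 → C
  i= 5: W-P =  7 → H
  i= 6: E-Q = 14 → O
  i= 7: Y-H = 17 → R
  i= 8: R-Q =  1 → B
  i= 9: P-Y = 17 → R
  i=10: K-F =  5 → F
  i=11: R-P =  2 → C
  i=12: S-L =  7 → H
  i=13: F-R = 14 → O
  i=14: J-S = 17 → R
  i=15: L-K =  1 → B
  i=16: I-R = 17 → R
  i=17: F-A =  5 → F
  i=18: T-R =  2 → C
  i=19: V-O =  7 → H
  i=20: K-W = 14 → O
  i=21: W-F = 17 → R
  i=22: J-I =  1 → B
  i=23: G-P = 17 → R
  i=24: C-X =  5 → F
  i=25: V-T =  2 → C
  i=26: T-M =  7 → H
  i=27: X-J = 14 → O
  i=28: C-L = 17 → R
  i=29: I-H =  1 → B
  i=30: G-P = 17 → R
  i=31: I-D =  5 → F
  i=32: U-S =  2 → C
  i=33: L-E =  7 → H
  i=34: R-D = 14 → O
  i=35: H-Q = 17 → R
  i=36: I-H =  1 → B
  i=37: Y-H = 17 → R
  i=38: W-R =  5 → F
  i=39: M-K =  2 → C
  shifts repeat with period 7: RBRFCHO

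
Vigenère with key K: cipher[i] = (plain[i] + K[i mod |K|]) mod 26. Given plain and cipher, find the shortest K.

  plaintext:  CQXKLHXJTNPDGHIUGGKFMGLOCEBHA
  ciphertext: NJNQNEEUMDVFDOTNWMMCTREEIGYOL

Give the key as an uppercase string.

  i= 0: N-C = 11 → L
  i= 1: J-Q = 19 → T
  i= 2: N-X = 16 → Q
  i= 3: Q-K =  6 → G
  i= 4: N-L =  2 → C
  i= 5: E-H = 23 → X
  i= 6: E-X =  7 → H
  i= 7: U-J = 11 → L
  i= 8: M-T = 19 → T
  i= 9: D-N = 16 → Q
  i=10: V-P =  6 → G
  i=11: F-D =  2 → C
  i=12: D-G = 23 → X
  i=13: O-H =  7 → H
  i=14: T-I = 11 → L
  i=15: N-U = 19 → T
  i=16: W-G = 16 → Q
  i=17: M-G =  6 → G
  i=18: M-K =  2 → C
  i=19: C-F = 23 → X
  i=20: T-M =  7 → H
  i=21: R-G = 11 → L
  i=22: E-L = 19 → T
  i=23: E-O = 16 → Q
  i=24: I-C =  6 → G
  i=25: G-E =  2 → C
  i=26: Y-B = 23 → X
  i=27: O-H =  7 → H
  i=28: L-A = 11 → L
  shifts repeat with period 7: LTQGCXH

LTQGCXH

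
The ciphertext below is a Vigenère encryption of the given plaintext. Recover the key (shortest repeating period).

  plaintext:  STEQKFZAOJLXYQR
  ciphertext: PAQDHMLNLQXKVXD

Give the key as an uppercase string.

  i= 0: P-S = 23 → X
  i= 1: A-T =  7 → H
  i= 2: Q-E = 12 → M
  i= 3: D-Q = 13 → N
  i= 4: H-K = 23 → X
  i= 5: M-F =  7 → H
  i= 6: L-Z = 12 → M
  i= 7: N-A = 13 → N
  i= 8: L-O = 23 → X
  i= 9: Q-J =  7 → H
  i=10: X-L = 12 → M
  i=11: K-X = 13 → N
  i=12: V-Y = 23 → X
  i=13: X-Q =  7 → H
  i=14: D-R = 12 → M
  shifts repeat with period 4: XHMN

XHMN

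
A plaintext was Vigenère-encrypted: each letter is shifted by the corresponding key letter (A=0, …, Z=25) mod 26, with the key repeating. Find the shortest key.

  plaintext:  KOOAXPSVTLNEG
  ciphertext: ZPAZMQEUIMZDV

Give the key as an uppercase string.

  i= 0: Z-K = 15 → P
  i= 1: P-O =  1 → B
  i= 2: A-O = 12 → M
  i= 3: Z-A = 25 → Z
  i= 4: M-X = 15 → P
  i= 5: Q-P =  1 → B
  i= 6: E-S = 12 → M
  i= 7: U-V = 25 → Z
  i= 8: I-T = 15 → P
  i= 9: M-L =  1 → B
  i=10: Z-N = 12 → M
  i=11: D-E = 25 → Z
  i=12: V-G = 15 → P
  shifts repeat with period 4: PBMZ

PBMZ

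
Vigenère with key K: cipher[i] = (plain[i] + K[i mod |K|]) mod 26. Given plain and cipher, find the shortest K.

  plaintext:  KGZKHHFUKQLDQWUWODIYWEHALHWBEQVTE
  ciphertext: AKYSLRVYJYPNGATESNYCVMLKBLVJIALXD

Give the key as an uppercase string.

  i= 0: A-K = 16 → Q
  i= 1: K-G =  4 → E
  i= 2: Y-Z = 25 → Z
  i= 3: S-K =  8 → I
  i= 4: L-H =  4 → E
  i= 5: R-H = 10 → K
  i= 6: V-F = 16 → Q
  i= 7: Y-U =  4 → E
  i= 8: J-K = 25 → Z
  i= 9: Y-Q =  8 → I
  i=10: P-L =  4 → E
  i=11: N-D = 10 → K
  i=12: G-Q = 16 → Q
  i=13: A-W =  4 → E
  i=14: T-U = 25 → Z
  i=15: E-W =  8 → I
  i=16: S-O =  4 → E
  i=17: N-D = 10 → K
  i=18: Y-I = 16 → Q
  i=19: C-Y =  4 → E
  i=20: V-W = 25 → Z
  i=21: M-E =  8 → I
  i=22: L-H =  4 → E
  i=23: K-A = 10 → K
  i=24: B-L = 16 → Q
  i=25: L-H =  4 → E
  i=26: V-W = 25 → Z
  i=27: J-B =  8 → I
  i=28: I-E =  4 → E
  i=29: A-Q = 10 → K
  i=30: L-V = 16 → Q
  i=31: X-T =  4 → E
  i=32: D-E = 25 → Z
  shifts repeat with period 6: QEZIEK

QEZIEK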